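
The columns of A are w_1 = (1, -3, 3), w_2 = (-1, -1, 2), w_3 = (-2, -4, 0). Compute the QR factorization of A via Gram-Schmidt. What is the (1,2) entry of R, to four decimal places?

w_1 = (1, -3, 3); ‖w_1‖ = 4.3589, so e_1 = (0.2294, -0.6882, 0.6882).
r_{12} = e_1·w_2 = 1.8353.

r_{12} = 1.8353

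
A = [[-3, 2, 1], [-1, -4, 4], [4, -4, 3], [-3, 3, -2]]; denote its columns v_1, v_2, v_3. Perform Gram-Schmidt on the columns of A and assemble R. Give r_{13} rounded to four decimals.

q_1 = v_1/‖v_1‖ = (-3, -1, 4, -3)/5.9161 = (-0.5071, -0.1690, 0.6761, -0.5071).
r_{13} = q_1·v_3 = 1.8593.

r_{13} = 1.8593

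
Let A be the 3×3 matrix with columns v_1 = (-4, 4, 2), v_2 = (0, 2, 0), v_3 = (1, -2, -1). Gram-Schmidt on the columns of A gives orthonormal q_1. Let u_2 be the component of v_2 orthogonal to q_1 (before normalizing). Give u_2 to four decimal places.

u_2 = (0.8889, 1.1111, -0.4444)

q_1 = v_1/‖v_1‖ = (-4, 4, 2)/6.0000 = (-0.6667, 0.6667, 0.3333).
r_{12} = q_1·v_2 = 1.3333.
u_2 = v_2 − 1.3333·q_1 = (0.8889, 1.1111, -0.4444).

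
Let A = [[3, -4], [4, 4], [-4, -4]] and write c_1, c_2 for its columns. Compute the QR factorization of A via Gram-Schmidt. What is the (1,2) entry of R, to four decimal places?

e_1 = c_1/‖c_1‖ = (3, 4, -4)/6.4031 = (0.4685, 0.6247, -0.6247).
r_{12} = e_1·c_2 = 3.1235.

r_{12} = 3.1235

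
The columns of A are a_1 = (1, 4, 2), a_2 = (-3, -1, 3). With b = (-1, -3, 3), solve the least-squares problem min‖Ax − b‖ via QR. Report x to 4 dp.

a_1 = (1, 4, 2); ‖a_1‖ = 4.5826, so e_1 = (0.2182, 0.8729, 0.4364).
e_1·a_2 = 0.2182·(-3) + 0.8729·(-1) + 0.4364·3 = -0.2182.
u_2 = a_2 + 0.2182·e_1 = (-2.9524, -0.8095, 3.0952).
‖u_2‖ = 4.3534, so e_2 = (-0.6782, -0.1860, 0.7110).
Qᵀb = (-1.5275, 3.3690).
Back-substitute: x_2 = 3.3690/4.3534 = 0.7739.
x_1 = (-1.5275 + 0.2182·0.7739)/4.5826 = -0.2965.

x = (-0.2965, 0.7739)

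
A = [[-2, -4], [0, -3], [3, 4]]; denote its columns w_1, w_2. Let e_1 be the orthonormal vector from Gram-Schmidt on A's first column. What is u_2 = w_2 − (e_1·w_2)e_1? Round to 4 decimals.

w_1 = (-2, 0, 3); ‖w_1‖ = 3.6056, so e_1 = (-0.5547, 0.0000, 0.8321).
e_1·w_2 = (-0.5547)·(-4) + 0.0000·(-3) + 0.8321·4 = 5.5470.
u_2 = w_2 − 5.5470·e_1 = (-0.9231, -3.0000, -0.6154).

u_2 = (-0.9231, -3.0000, -0.6154)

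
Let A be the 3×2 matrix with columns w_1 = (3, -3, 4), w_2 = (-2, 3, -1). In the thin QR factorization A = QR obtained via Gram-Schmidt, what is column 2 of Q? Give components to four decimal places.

q_1 = w_1/‖w_1‖ = (3, -3, 4)/5.8310 = (0.5145, -0.5145, 0.6860).
r_{12} = q_1·w_2 = -3.2585.
u_2 = w_2 + 3.2585·q_1 = (-0.3235, 1.3235, 1.2353).
‖u_2‖ = 1.8391, so q_2 = (-0.1759, 0.7197, 0.6717).

q_2 = (-0.1759, 0.7197, 0.6717)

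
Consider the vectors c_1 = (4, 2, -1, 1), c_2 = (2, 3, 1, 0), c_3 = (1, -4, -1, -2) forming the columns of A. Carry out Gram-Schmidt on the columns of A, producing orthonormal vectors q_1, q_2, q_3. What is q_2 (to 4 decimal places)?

q_2 = (-0.1447, 0.7233, 0.6329, -0.2351)

q_1 = c_1/‖c_1‖ = (4, 2, -1, 1)/4.6904 = (0.8528, 0.4264, -0.2132, 0.2132).
r_{12} = q_1·c_2 = 2.7716.
u_2 = c_2 − 2.7716·q_1 = (-0.3636, 1.8182, 1.5909, -0.5909).
‖u_2‖ = 2.5136, so q_2 = (-0.1447, 0.7233, 0.6329, -0.2351).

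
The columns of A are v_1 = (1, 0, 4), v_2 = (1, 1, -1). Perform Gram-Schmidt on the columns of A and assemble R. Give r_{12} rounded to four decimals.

v_1 = (1, 0, 4); ‖v_1‖ = 4.1231, so e_1 = (0.2425, 0.0000, 0.9701).
r_{12} = e_1·v_2 = -0.7276.

r_{12} = -0.7276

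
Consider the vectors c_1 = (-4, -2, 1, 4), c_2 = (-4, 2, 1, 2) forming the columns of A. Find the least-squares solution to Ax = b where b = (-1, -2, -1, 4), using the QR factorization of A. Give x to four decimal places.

x = (0.8843, -0.4628)

c_1 = (-4, -2, 1, 4); ‖c_1‖ = 6.0828, so e_1 = (-0.6576, -0.3288, 0.1644, 0.6576).
e_1·c_2 = (-0.6576)·(-4) + (-0.3288)·2 + 0.1644·1 + 0.6576·2 = 3.4524.
u_2 = c_2 − 3.4524·e_1 = (-1.7297, 3.1351, 0.4324, -0.2703).
‖u_2‖ = 3.6168, so e_2 = (-0.4783, 0.8668, 0.1196, -0.0747).
Qᵀb = (3.7812, -1.6739).
Back-substitute: x_2 = -1.6739/3.6168 = -0.4628.
x_1 = (3.7812 − 3.4524·(-0.4628))/6.0828 = 0.8843.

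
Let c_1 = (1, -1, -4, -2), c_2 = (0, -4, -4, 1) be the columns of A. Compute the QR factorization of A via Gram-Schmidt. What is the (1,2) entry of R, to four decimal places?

c_1 = (1, -1, -4, -2); ‖c_1‖ = 4.6904, so q_1 = (0.2132, -0.2132, -0.8528, -0.4264).
r_{12} = q_1·c_2 = 3.8376.

r_{12} = 3.8376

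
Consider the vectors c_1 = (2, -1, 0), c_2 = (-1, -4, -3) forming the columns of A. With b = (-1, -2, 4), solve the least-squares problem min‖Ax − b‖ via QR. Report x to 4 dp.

c_1 = (2, -1, 0); ‖c_1‖ = 2.2361, so q_1 = (0.8944, -0.4472, 0.0000).
q_1·c_2 = 0.8944·(-1) + (-0.4472)·(-4) + 0.0000·(-3) = 0.8944.
u_2 = c_2 − 0.8944·q_1 = (-1.8000, -3.6000, -3.0000).
‖u_2‖ = 5.0200, so q_2 = (-0.3586, -0.7171, -0.5976).
Qᵀb = (0.0000, -0.5976).
Back-substitute: x_2 = -0.5976/5.0200 = -0.1190.
x_1 = (0.0000 − 0.8944·(-0.1190))/2.2361 = 0.0476.

x = (0.0476, -0.1190)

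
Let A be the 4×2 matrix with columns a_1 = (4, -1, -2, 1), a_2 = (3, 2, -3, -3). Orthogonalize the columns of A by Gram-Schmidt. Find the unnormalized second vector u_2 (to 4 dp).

u_2 = (0.6364, 2.5909, -1.8182, -3.5909)

q_1 = a_1/‖a_1‖ = (4, -1, -2, 1)/4.6904 = (0.8528, -0.2132, -0.4264, 0.2132).
r_{12} = q_1·a_2 = 2.7716.
u_2 = a_2 − 2.7716·q_1 = (0.6364, 2.5909, -1.8182, -3.5909).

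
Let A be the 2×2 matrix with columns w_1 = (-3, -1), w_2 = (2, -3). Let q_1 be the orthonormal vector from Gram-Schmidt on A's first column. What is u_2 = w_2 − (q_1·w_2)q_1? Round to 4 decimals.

u_2 = (1.1000, -3.3000)

q_1 = w_1/‖w_1‖ = (-3, -1)/3.1623 = (-0.9487, -0.3162).
r_{12} = q_1·w_2 = -0.9487.
u_2 = w_2 + 0.9487·q_1 = (1.1000, -3.3000).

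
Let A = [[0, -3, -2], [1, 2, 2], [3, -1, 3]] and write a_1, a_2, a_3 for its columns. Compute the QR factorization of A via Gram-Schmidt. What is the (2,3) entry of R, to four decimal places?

a_1 = (0, 1, 3); ‖a_1‖ = 3.1623, so e_1 = (0.0000, 0.3162, 0.9487).
e_1·a_2 = 0.0000·(-3) + 0.3162·2 + 0.9487·(-1) = -0.3162.
u_2 = a_2 + 0.3162·e_1 = (-3.0000, 2.1000, -0.7000).
‖u_2‖ = 3.7283, so e_2 = (-0.8047, 0.5633, -0.1878).
r_{23} = e_2·a_3 = 2.1726.

r_{23} = 2.1726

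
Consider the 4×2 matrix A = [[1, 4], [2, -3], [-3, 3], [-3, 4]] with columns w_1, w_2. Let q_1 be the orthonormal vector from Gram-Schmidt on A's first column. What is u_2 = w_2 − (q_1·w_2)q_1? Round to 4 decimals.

q_1 = w_1/‖w_1‖ = (1, 2, -3, -3)/4.7958 = (0.2085, 0.4170, -0.6255, -0.6255).
r_{12} = q_1·w_2 = -4.7958.
u_2 = w_2 + 4.7958·q_1 = (5.0000, -1.0000, 0.0000, 1.0000).

u_2 = (5.0000, -1.0000, 0.0000, 1.0000)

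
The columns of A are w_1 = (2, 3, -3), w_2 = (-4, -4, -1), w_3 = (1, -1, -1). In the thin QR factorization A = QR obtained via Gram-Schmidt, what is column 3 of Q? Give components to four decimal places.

e_3 = (0.7175, -0.6697, -0.1913)

w_1 = (2, 3, -3); ‖w_1‖ = 4.6904, so e_1 = (0.4264, 0.6396, -0.6396).
e_1·w_2 = 0.4264·(-4) + 0.6396·(-4) + (-0.6396)·(-1) = -3.6244.
u_2 = w_2 + 3.6244·e_1 = (-2.4545, -1.6818, -3.3182).
‖u_2‖ = 4.4569, so e_2 = (-0.5507, -0.3774, -0.7445).
e_1·w_3 = 0.4264·1 + 0.6396·(-1) + (-0.6396)·(-1) = 0.4264; e_2·w_3 = (-0.5507)·1 + (-0.3774)·(-1) + (-0.7445)·(-1) = 0.5711.
u_3 = w_3 − 0.4264·e_1 − 0.5711·e_2 = (1.1327, -1.0572, -0.3021).
‖u_3‖ = 1.5786, so e_3 = (0.7175, -0.6697, -0.1913).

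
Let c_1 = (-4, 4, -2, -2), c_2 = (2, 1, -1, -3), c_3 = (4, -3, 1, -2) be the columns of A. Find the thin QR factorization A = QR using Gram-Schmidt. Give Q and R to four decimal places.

c_1 = (-4, 4, -2, -2); ‖c_1‖ = 6.3246, so q_1 = (-0.6325, 0.6325, -0.3162, -0.3162).
q_1·c_2 = (-0.6325)·2 + 0.6325·1 + (-0.3162)·(-1) + (-0.3162)·(-3) = 0.6325.
u_2 = c_2 − 0.6325·q_1 = (2.4000, 0.6000, -0.8000, -2.8000).
‖u_2‖ = 3.8210, so q_2 = (0.6281, 0.1570, -0.2094, -0.7328).
q_1·c_3 = (-0.6325)·4 + 0.6325·(-3) + (-0.3162)·1 + (-0.3162)·(-2) = -4.1110; q_2·c_3 = 0.6281·4 + 0.1570·(-3) + (-0.2094)·1 + (-0.7328)·(-2) = 3.2976.
u_3 = c_3 + 4.1110·q_1 − 3.2976·q_2 = (-0.6712, -0.9178, 0.3904, -0.8836).
‖u_3‖ = 1.4920, so q_3 = (-0.4499, -0.6152, 0.2617, -0.5922).

Q = [[-0.6325, 0.6281, -0.4499], [0.6325, 0.1570, -0.6152], [-0.3162, -0.2094, 0.2617], [-0.3162, -0.7328, -0.5922]], R = [[6.3246, 0.6325, -4.1110], [0.0000, 3.8210, 3.2976], [0.0000, 0.0000, 1.4920]]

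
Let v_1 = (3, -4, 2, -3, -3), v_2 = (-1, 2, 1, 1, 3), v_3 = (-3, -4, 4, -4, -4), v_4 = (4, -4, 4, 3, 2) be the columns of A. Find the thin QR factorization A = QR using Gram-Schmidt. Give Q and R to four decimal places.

Q = [[0.4376, 0.1323, -0.8648, -0.0632], [-0.5835, 0.0827, -0.1090, -0.5470], [0.2917, 0.7361, 0.3482, 0.2152], [-0.4376, -0.1323, -0.2336, 0.8065], [-0.4376, 0.6452, -0.2538, 0.0030]], R = [[6.8557, -3.0632, 5.6887, 3.0632], [0.0000, 2.5724, 0.1654, 4.0364], [0.0000, 0.0000, 6.3727, -2.8392], [0.0000, 0.0000, 0.0000, 5.2215]]

v_1 = (3, -4, 2, -3, -3); ‖v_1‖ = 6.8557, so e_1 = (0.4376, -0.5835, 0.2917, -0.4376, -0.4376).
e_1·v_2 = 0.4376·(-1) + (-0.5835)·2 + 0.2917·1 + (-0.4376)·1 + (-0.4376)·3 = -3.0632.
u_2 = v_2 + 3.0632·e_1 = (0.3404, 0.2128, 1.8936, -0.3404, 1.6596).
‖u_2‖ = 2.5724, so e_2 = (0.1323, 0.0827, 0.7361, -0.1323, 0.6452).
e_1·v_3 = 0.4376·(-3) + (-0.5835)·(-4) + 0.2917·4 + (-0.4376)·(-4) + (-0.4376)·(-4) = 5.6887; e_2·v_3 = 0.1323·(-3) + 0.0827·(-4) + 0.7361·4 + (-0.1323)·(-4) + 0.6452·(-4) = 0.1654.
u_3 = v_3 − 5.6887·e_1 − 0.1654·e_2 = (-5.5113, -0.6945, 2.2186, -1.4887, -1.6174).
‖u_3‖ = 6.3727, so e_3 = (-0.8648, -0.1090, 0.3482, -0.2336, -0.2538).
e_1·v_4 = 0.4376·4 + (-0.5835)·(-4) + 0.2917·4 + (-0.4376)·3 + (-0.4376)·2 = 3.0632; e_2·v_4 = 0.1323·4 + 0.0827·(-4) + 0.7361·4 + (-0.1323)·3 + 0.6452·2 = 4.0364; e_3·v_4 = (-0.8648)·4 + (-0.1090)·(-4) + 0.3482·4 + (-0.2336)·3 + (-0.2538)·2 = -2.8392.
u_4 = v_4 − 3.0632·e_1 − 4.0364·e_2 + 2.8392·e_3 = (-0.3300, -2.8561, 1.1235, 4.2113, 0.0158).
‖u_4‖ = 5.2215, so e_4 = (-0.0632, -0.5470, 0.2152, 0.8065, 0.0030).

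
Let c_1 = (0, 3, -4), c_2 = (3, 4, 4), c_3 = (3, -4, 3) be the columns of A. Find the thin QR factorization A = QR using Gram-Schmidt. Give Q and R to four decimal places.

c_1 = (0, 3, -4); ‖c_1‖ = 5.0000, so e_1 = (0.0000, 0.6000, -0.8000).
e_1·c_2 = 0.0000·3 + 0.6000·4 + (-0.8000)·4 = -0.8000.
u_2 = c_2 + 0.8000·e_1 = (3.0000, 4.4800, 3.3600).
‖u_2‖ = 6.3530, so e_2 = (0.4722, 0.7052, 0.5289).
e_1·c_3 = 0.0000·3 + 0.6000·(-4) + (-0.8000)·3 = -4.8000; e_2·c_3 = 0.4722·3 + 0.7052·(-4) + 0.5289·3 = 0.1826.
u_3 = c_3 + 4.8000·e_1 − 0.1826·e_2 = (2.9138, -1.2488, -0.9366).
‖u_3‖ = 3.3055, so e_3 = (0.8815, -0.3778, -0.2833).

Q = [[0.0000, 0.4722, 0.8815], [0.6000, 0.7052, -0.3778], [-0.8000, 0.5289, -0.2833]], R = [[5.0000, -0.8000, -4.8000], [0.0000, 6.3530, 0.1826], [0.0000, 0.0000, 3.3055]]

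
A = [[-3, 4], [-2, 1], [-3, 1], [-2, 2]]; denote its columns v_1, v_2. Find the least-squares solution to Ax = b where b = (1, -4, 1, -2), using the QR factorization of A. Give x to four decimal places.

x = (0.5267, 0.3664)

v_1 = (-3, -2, -3, -2); ‖v_1‖ = 5.0990, so q_1 = (-0.5883, -0.3922, -0.5883, -0.3922).
q_1·v_2 = (-0.5883)·4 + (-0.3922)·1 + (-0.5883)·1 + (-0.3922)·2 = -4.1184.
u_2 = v_2 + 4.1184·q_1 = (1.5769, -0.6154, -1.4231, 0.3846).
‖u_2‖ = 2.2447, so q_2 = (0.7025, -0.2742, -0.6340, 0.1713).
Qᵀb = (1.1767, 0.8225).
Back-substitute: x_2 = 0.8225/2.2447 = 0.3664.
x_1 = (1.1767 + 4.1184·0.3664)/5.0990 = 0.5267.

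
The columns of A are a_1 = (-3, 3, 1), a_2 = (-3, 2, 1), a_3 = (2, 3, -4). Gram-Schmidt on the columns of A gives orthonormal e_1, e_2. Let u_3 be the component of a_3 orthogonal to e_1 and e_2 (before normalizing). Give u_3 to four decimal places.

u_3 = (-1.0000, 0.0000, -3.0000)

e_1 = a_1/‖a_1‖ = (-3, 3, 1)/4.3589 = (-0.6882, 0.6882, 0.2294).
r_{12} = e_1·a_2 = 3.6707.
u_2 = a_2 − 3.6707·e_1 = (-0.4737, -0.5263, 0.1579).
‖u_2‖ = 0.7255, so e_2 = (-0.6529, -0.7255, 0.2176).
r_{13} = e_1·a_3 = -0.2294; r_{23} = e_2·a_3 = -4.3529.
u_3 = a_3 + 0.2294·e_1 + 4.3529·e_2 = (-1.0000, 0.0000, -3.0000).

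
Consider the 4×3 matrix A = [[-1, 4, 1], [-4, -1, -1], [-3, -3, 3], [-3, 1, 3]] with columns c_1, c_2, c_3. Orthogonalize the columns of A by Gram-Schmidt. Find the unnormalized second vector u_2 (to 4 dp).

c_1 = (-1, -4, -3, -3); ‖c_1‖ = 5.9161, so q_1 = (-0.1690, -0.6761, -0.5071, -0.5071).
q_1·c_2 = (-0.1690)·4 + (-0.6761)·(-1) + (-0.5071)·(-3) + (-0.5071)·1 = 1.0142.
u_2 = c_2 − 1.0142·q_1 = (4.1714, -0.3143, -2.4857, 1.5143).

u_2 = (4.1714, -0.3143, -2.4857, 1.5143)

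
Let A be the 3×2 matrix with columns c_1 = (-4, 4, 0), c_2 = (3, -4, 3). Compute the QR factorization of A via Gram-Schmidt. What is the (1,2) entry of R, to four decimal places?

r_{12} = -4.9497

c_1 = (-4, 4, 0); ‖c_1‖ = 5.6569, so q_1 = (-0.7071, 0.7071, 0.0000).
r_{12} = q_1·c_2 = -4.9497.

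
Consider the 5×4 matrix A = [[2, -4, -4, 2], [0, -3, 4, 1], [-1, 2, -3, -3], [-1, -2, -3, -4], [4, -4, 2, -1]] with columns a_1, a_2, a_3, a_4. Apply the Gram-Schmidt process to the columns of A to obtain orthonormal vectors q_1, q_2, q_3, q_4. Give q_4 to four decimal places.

a_1 = (2, 0, -1, -1, 4); ‖a_1‖ = 4.6904, so q_1 = (0.4264, 0.0000, -0.2132, -0.2132, 0.8528).
q_1·a_2 = 0.4264·(-4) + 0.0000·(-3) + (-0.2132)·2 + (-0.2132)·(-2) + 0.8528·(-4) = -5.1168.
u_2 = a_2 + 5.1168·q_1 = (-1.8182, -3.0000, 0.9091, -3.0909, 0.3636).
‖u_2‖ = 4.7768, so q_2 = (-0.3806, -0.6280, 0.1903, -0.6471, 0.0761).
q_1·a_3 = 0.4264·(-4) + 0.0000·4 + (-0.2132)·(-3) + (-0.2132)·(-3) + 0.8528·2 = 1.2792; q_2·a_3 = (-0.3806)·(-4) + (-0.6280)·4 + 0.1903·(-3) + (-0.6471)·(-3) + 0.0761·2 = 0.5329.
u_3 = a_3 − 1.2792·q_1 − 0.5329·q_2 = (-4.3426, 4.3347, -2.8287, -2.3825, 0.8685).
‖u_3‖ = 7.2166, so q_3 = (-0.6018, 0.6006, -0.3920, -0.3301, 0.1204).
q_1·a_4 = 0.4264·2 + 0.0000·1 + (-0.2132)·(-3) + (-0.2132)·(-4) + 0.8528·(-1) = 1.4924; q_2·a_4 = (-0.3806)·2 + (-0.6280)·1 + 0.1903·(-3) + (-0.6471)·(-4) + 0.0761·(-1) = 0.5519; q_3·a_4 = (-0.6018)·2 + 0.6006·1 + (-0.3920)·(-3) + (-0.3301)·(-4) + 0.1204·(-1) = 1.7732.
u_4 = a_4 − 1.4924·q_1 − 0.5519·q_2 − 1.7732·q_3 = (2.6408, 0.2815, -2.0918, -2.7393, -2.5282).
‖u_4‖ = 5.0323, so q_4 = (0.5248, 0.0559, -0.4157, -0.5443, -0.5024).

q_4 = (0.5248, 0.0559, -0.4157, -0.5443, -0.5024)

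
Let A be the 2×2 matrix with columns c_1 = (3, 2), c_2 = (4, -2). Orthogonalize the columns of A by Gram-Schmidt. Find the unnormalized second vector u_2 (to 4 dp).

u_2 = (2.1538, -3.2308)

e_1 = c_1/‖c_1‖ = (3, 2)/3.6056 = (0.8321, 0.5547).
r_{12} = e_1·c_2 = 2.2188.
u_2 = c_2 − 2.2188·e_1 = (2.1538, -3.2308).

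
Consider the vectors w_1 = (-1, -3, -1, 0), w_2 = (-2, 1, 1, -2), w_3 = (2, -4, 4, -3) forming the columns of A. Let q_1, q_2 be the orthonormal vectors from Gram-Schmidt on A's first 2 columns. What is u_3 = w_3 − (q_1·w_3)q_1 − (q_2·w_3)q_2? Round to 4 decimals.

u_3 = (3.2453, -2.5094, 4.2830, -2.3585)

q_1 = w_1/‖w_1‖ = (-1, -3, -1, 0)/3.3166 = (-0.3015, -0.9045, -0.3015, 0.0000).
r_{12} = q_1·w_2 = -0.6030.
u_2 = w_2 + 0.6030·q_1 = (-2.1818, 0.4545, 0.8182, -2.0000).
‖u_2‖ = 3.1042, so q_2 = (-0.7028, 0.1464, 0.2636, -0.6443).
r_{13} = q_1·w_3 = 1.8091; r_{23} = q_2·w_3 = 0.9957.
u_3 = w_3 − 1.8091·q_1 − 0.9957·q_2 = (3.2453, -2.5094, 4.2830, -2.3585).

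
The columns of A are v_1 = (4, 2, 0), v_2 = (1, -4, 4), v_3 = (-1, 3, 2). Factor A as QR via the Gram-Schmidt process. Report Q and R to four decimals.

Q = [[0.8944, 0.3172, -0.3152], [0.4472, -0.6344, 0.6305], [0.0000, 0.7049, 0.7093]], R = [[4.4721, -0.8944, 0.4472], [0.0000, 5.6745, -0.8106], [0.0000, 0.0000, 3.6253]]

q_1 = v_1/‖v_1‖ = (4, 2, 0)/4.4721 = (0.8944, 0.4472, 0.0000).
r_{12} = q_1·v_2 = -0.8944.
u_2 = v_2 + 0.8944·q_1 = (1.8000, -3.6000, 4.0000).
‖u_2‖ = 5.6745, so q_2 = (0.3172, -0.6344, 0.7049).
r_{13} = q_1·v_3 = 0.4472; r_{23} = q_2·v_3 = -0.8106.
u_3 = v_3 − 0.4472·q_1 + 0.8106·q_2 = (-1.1429, 2.2857, 2.5714).
‖u_3‖ = 3.6253, so q_3 = (-0.3152, 0.6305, 0.7093).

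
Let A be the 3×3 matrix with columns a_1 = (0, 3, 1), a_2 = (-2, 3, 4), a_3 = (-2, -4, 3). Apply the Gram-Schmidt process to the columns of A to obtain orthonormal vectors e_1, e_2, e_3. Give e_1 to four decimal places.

e_1 = (0.0000, 0.9487, 0.3162)

e_1 = a_1/‖a_1‖ = (0, 3, 1)/3.1623 = (0.0000, 0.9487, 0.3162).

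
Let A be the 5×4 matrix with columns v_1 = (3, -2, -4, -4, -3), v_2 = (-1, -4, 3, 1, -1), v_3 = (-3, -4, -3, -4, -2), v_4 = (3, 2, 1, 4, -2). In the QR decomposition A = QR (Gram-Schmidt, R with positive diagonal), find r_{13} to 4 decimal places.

e_1 = v_1/‖v_1‖ = (3, -2, -4, -4, -3)/7.3485 = (0.4082, -0.2722, -0.5443, -0.5443, -0.4082).
r_{13} = e_1·v_3 = 4.4907.

r_{13} = 4.4907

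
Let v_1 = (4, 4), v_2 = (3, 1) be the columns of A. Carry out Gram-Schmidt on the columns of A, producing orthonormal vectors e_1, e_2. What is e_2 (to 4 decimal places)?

e_1 = v_1/‖v_1‖ = (4, 4)/5.6569 = (0.7071, 0.7071).
r_{12} = e_1·v_2 = 2.8284.
u_2 = v_2 − 2.8284·e_1 = (1.0000, -1.0000).
‖u_2‖ = 1.4142, so e_2 = (0.7071, -0.7071).

e_2 = (0.7071, -0.7071)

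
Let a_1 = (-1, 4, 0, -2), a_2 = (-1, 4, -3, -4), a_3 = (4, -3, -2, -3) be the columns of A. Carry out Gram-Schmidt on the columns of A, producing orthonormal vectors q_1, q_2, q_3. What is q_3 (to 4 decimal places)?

a_1 = (-1, 4, 0, -2); ‖a_1‖ = 4.5826, so q_1 = (-0.2182, 0.8729, 0.0000, -0.4364).
q_1·a_2 = (-0.2182)·(-1) + 0.8729·4 + 0.0000·(-3) + (-0.4364)·(-4) = 5.4554.
u_2 = a_2 − 5.4554·q_1 = (0.1905, -0.7619, -3.0000, -1.6190).
‖u_2‖ = 3.4983, so q_2 = (0.0544, -0.2178, -0.8576, -0.4628).
q_1·a_3 = (-0.2182)·4 + 0.8729·(-3) + 0.0000·(-2) + (-0.4364)·(-3) = -2.1822; q_2·a_3 = 0.0544·4 + (-0.2178)·(-3) + (-0.8576)·(-2) + (-0.4628)·(-3) = 3.9747.
u_3 = a_3 + 2.1822·q_1 − 3.9747·q_2 = (3.3074, -0.2296, 1.4086, -2.1128).
‖u_3‖ = 4.1761, so q_3 = (0.7920, -0.0550, 0.3373, -0.5059).

q_3 = (0.7920, -0.0550, 0.3373, -0.5059)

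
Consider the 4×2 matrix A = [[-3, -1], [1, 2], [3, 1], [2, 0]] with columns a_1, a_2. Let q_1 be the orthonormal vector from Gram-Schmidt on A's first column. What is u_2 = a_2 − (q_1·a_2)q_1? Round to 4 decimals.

u_2 = (0.0435, 1.6522, -0.0435, -0.6957)

a_1 = (-3, 1, 3, 2); ‖a_1‖ = 4.7958, so q_1 = (-0.6255, 0.2085, 0.6255, 0.4170).
q_1·a_2 = (-0.6255)·(-1) + 0.2085·2 + 0.6255·1 + 0.4170·0 = 1.6681.
u_2 = a_2 − 1.6681·q_1 = (0.0435, 1.6522, -0.0435, -0.6957).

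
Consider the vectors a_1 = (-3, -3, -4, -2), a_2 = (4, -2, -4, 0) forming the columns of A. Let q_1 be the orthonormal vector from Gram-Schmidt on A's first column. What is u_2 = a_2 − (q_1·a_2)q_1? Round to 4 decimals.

u_2 = (4.7895, -1.2105, -2.9474, 0.5263)

a_1 = (-3, -3, -4, -2); ‖a_1‖ = 6.1644, so q_1 = (-0.4867, -0.4867, -0.6489, -0.3244).
q_1·a_2 = (-0.4867)·4 + (-0.4867)·(-2) + (-0.6489)·(-4) + (-0.3244)·0 = 1.6222.
u_2 = a_2 − 1.6222·q_1 = (4.7895, -1.2105, -2.9474, 0.5263).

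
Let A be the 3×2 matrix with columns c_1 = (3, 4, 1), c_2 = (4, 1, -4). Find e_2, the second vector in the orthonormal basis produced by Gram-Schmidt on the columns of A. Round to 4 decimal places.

e_2 = (0.4991, -0.1615, -0.8514)

e_1 = c_1/‖c_1‖ = (3, 4, 1)/5.0990 = (0.5883, 0.7845, 0.1961).
r_{12} = e_1·c_2 = 2.3534.
u_2 = c_2 − 2.3534·e_1 = (2.6154, -0.8462, -4.4615).
‖u_2‖ = 5.2404, so e_2 = (0.4991, -0.1615, -0.8514).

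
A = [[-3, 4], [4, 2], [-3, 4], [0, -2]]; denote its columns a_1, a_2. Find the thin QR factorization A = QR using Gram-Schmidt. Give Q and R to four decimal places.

a_1 = (-3, 4, -3, 0); ‖a_1‖ = 5.8310, so q_1 = (-0.5145, 0.6860, -0.5145, 0.0000).
q_1·a_2 = (-0.5145)·4 + 0.6860·2 + (-0.5145)·4 + 0.0000·(-2) = -2.7440.
u_2 = a_2 + 2.7440·q_1 = (2.5882, 3.8824, 2.5882, -2.0000).
‖u_2‖ = 5.6983, so q_2 = (0.4542, 0.6813, 0.4542, -0.3510).

Q = [[-0.5145, 0.4542], [0.6860, 0.6813], [-0.5145, 0.4542], [0.0000, -0.3510]], R = [[5.8310, -2.7440], [0.0000, 5.6983]]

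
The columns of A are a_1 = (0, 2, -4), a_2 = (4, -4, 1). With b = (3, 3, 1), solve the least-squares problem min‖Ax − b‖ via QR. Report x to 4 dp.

a_1 = (0, 2, -4); ‖a_1‖ = 4.4721, so e_1 = (0.0000, 0.4472, -0.8944).
e_1·a_2 = 0.0000·4 + 0.4472·(-4) + (-0.8944)·1 = -2.6833.
u_2 = a_2 + 2.6833·e_1 = (4.0000, -2.8000, -1.4000).
‖u_2‖ = 5.0794, so e_2 = (0.7875, -0.5512, -0.2756).
Qᵀb = (0.4472, 0.4331).
Back-substitute: x_2 = 0.4331/5.0794 = 0.0853.
x_1 = (0.4472 + 2.6833·0.0853)/4.4721 = 0.1512.

x = (0.1512, 0.0853)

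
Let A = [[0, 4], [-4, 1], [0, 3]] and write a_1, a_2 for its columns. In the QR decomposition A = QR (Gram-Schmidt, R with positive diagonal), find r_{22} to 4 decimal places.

r_{22} = 5.0000

q_1 = a_1/‖a_1‖ = (0, -4, 0)/4.0000 = (0.0000, -1.0000, 0.0000).
r_{12} = q_1·a_2 = -1.0000.
u_2 = a_2 + 1.0000·q_1 = (4.0000, 0.0000, 3.0000).
r_{22} = ‖u_2‖ = 5.0000.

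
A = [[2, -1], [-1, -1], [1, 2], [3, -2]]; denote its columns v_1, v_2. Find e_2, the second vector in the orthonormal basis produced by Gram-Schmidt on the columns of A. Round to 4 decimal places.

v_1 = (2, -1, 1, 3); ‖v_1‖ = 3.8730, so e_1 = (0.5164, -0.2582, 0.2582, 0.7746).
e_1·v_2 = 0.5164·(-1) + (-0.2582)·(-1) + 0.2582·2 + 0.7746·(-2) = -1.2910.
u_2 = v_2 + 1.2910·e_1 = (-0.3333, -1.3333, 2.3333, -1.0000).
‖u_2‖ = 2.8868, so e_2 = (-0.1155, -0.4619, 0.8083, -0.3464).

e_2 = (-0.1155, -0.4619, 0.8083, -0.3464)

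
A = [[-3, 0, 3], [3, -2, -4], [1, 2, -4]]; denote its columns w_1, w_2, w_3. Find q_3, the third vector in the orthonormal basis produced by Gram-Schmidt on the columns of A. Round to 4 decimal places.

q_1 = w_1/‖w_1‖ = (-3, 3, 1)/4.3589 = (-0.6882, 0.6882, 0.2294).
r_{12} = q_1·w_2 = -0.9177.
u_2 = w_2 + 0.9177·q_1 = (-0.6316, -1.3684, 2.2105).
‖u_2‖ = 2.6754, so q_2 = (-0.2361, -0.5115, 0.8262).
r_{13} = q_1·w_3 = -5.7354; r_{23} = q_2·w_3 = -1.9672.
u_3 = w_3 + 5.7354·q_1 + 1.9672·q_2 = (-1.4118, -1.0588, -1.0588).
‖u_3‖ = 2.0580, so q_3 = (-0.6860, -0.5145, -0.5145).

q_3 = (-0.6860, -0.5145, -0.5145)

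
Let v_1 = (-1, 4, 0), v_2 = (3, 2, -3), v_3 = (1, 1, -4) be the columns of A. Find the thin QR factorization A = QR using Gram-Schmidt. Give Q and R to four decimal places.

Q = [[-0.2425, 0.7270, -0.6423], [0.9701, 0.1818, -0.1606], [0.0000, -0.6621, -0.7494]], R = [[4.1231, 1.2127, 0.7276], [0.0000, 4.5309, 3.5572], [0.0000, 0.0000, 2.1947]]

e_1 = v_1/‖v_1‖ = (-1, 4, 0)/4.1231 = (-0.2425, 0.9701, 0.0000).
r_{12} = e_1·v_2 = 1.2127.
u_2 = v_2 − 1.2127·e_1 = (3.2941, 0.8235, -3.0000).
‖u_2‖ = 4.5309, so e_2 = (0.7270, 0.1818, -0.6621).
r_{13} = e_1·v_3 = 0.7276; r_{23} = e_2·v_3 = 3.5572.
u_3 = v_3 − 0.7276·e_1 − 3.5572·e_2 = (-1.4097, -0.3524, -1.6447).
‖u_3‖ = 2.1947, so e_3 = (-0.6423, -0.1606, -0.7494).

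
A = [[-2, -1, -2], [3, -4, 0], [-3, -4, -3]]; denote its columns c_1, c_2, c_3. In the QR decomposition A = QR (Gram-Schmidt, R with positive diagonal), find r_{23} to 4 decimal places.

r_{23} = 2.2375

q_1 = c_1/‖c_1‖ = (-2, 3, -3)/4.6904 = (-0.4264, 0.6396, -0.6396).
r_{12} = q_1·c_2 = 0.4264.
u_2 = c_2 − 0.4264·q_1 = (-0.8182, -4.2727, -3.7273).
‖u_2‖ = 5.7287, so q_2 = (-0.1428, -0.7458, -0.6506).
r_{23} = q_2·c_3 = 2.2375.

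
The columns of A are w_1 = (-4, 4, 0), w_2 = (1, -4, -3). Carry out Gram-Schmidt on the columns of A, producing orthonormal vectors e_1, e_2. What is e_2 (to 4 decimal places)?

e_1 = w_1/‖w_1‖ = (-4, 4, 0)/5.6569 = (-0.7071, 0.7071, 0.0000).
r_{12} = e_1·w_2 = -3.5355.
u_2 = w_2 + 3.5355·e_1 = (-1.5000, -1.5000, -3.0000).
‖u_2‖ = 3.6742, so e_2 = (-0.4082, -0.4082, -0.8165).

e_2 = (-0.4082, -0.4082, -0.8165)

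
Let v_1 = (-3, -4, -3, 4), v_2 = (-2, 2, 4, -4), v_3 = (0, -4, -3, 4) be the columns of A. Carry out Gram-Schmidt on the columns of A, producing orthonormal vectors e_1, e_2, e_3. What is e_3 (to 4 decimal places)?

v_1 = (-3, -4, -3, 4); ‖v_1‖ = 7.0711, so e_1 = (-0.4243, -0.5657, -0.4243, 0.5657).
e_1·v_2 = (-0.4243)·(-2) + (-0.5657)·2 + (-0.4243)·4 + 0.5657·(-4) = -4.2426.
u_2 = v_2 + 4.2426·e_1 = (-3.8000, -0.4000, 2.2000, -1.6000).
‖u_2‖ = 4.6904, so e_2 = (-0.8102, -0.0853, 0.4690, -0.3411).
e_1·v_3 = (-0.4243)·0 + (-0.5657)·(-4) + (-0.4243)·(-3) + 0.5657·4 = 5.7983; e_2·v_3 = (-0.8102)·0 + (-0.0853)·(-4) + 0.4690·(-3) + (-0.3411)·4 = -2.4305.
u_3 = v_3 − 5.7983·e_1 + 2.4305·e_2 = (0.4909, -0.9273, 0.6000, -0.1091).
‖u_3‖ = 1.2136, so e_3 = (0.4045, -0.7641, 0.4944, -0.0899).

e_3 = (0.4045, -0.7641, 0.4944, -0.0899)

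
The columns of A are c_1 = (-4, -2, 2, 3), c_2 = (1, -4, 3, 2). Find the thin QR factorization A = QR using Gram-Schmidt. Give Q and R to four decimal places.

c_1 = (-4, -2, 2, 3); ‖c_1‖ = 5.7446, so q_1 = (-0.6963, -0.3482, 0.3482, 0.5222).
q_1·c_2 = (-0.6963)·1 + (-0.3482)·(-4) + 0.3482·3 + 0.5222·2 = 2.7852.
u_2 = c_2 − 2.7852·q_1 = (2.9394, -3.0303, 2.0303, 0.5455).
‖u_2‖ = 4.7162, so q_2 = (0.6233, -0.6425, 0.4305, 0.1157).

Q = [[-0.6963, 0.6233], [-0.3482, -0.6425], [0.3482, 0.4305], [0.5222, 0.1157]], R = [[5.7446, 2.7852], [0.0000, 4.7162]]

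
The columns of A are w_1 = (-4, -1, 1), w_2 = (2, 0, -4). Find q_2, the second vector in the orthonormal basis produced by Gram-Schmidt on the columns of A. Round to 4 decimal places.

q_2 = (-0.1925, -0.1925, -0.9623)

w_1 = (-4, -1, 1); ‖w_1‖ = 4.2426, so q_1 = (-0.9428, -0.2357, 0.2357).
q_1·w_2 = (-0.9428)·2 + (-0.2357)·0 + 0.2357·(-4) = -2.8284.
u_2 = w_2 + 2.8284·q_1 = (-0.6667, -0.6667, -3.3333).
‖u_2‖ = 3.4641, so q_2 = (-0.1925, -0.1925, -0.9623).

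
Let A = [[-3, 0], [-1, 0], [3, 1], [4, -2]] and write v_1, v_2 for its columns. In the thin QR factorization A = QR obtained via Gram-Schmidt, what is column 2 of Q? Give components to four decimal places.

e_2 = (-0.2070, -0.0690, 0.6901, -0.6901)

v_1 = (-3, -1, 3, 4); ‖v_1‖ = 5.9161, so e_1 = (-0.5071, -0.1690, 0.5071, 0.6761).
e_1·v_2 = (-0.5071)·0 + (-0.1690)·0 + 0.5071·1 + 0.6761·(-2) = -0.8452.
u_2 = v_2 + 0.8452·e_1 = (-0.4286, -0.1429, 1.4286, -1.4286).
‖u_2‖ = 2.0702, so e_2 = (-0.2070, -0.0690, 0.6901, -0.6901).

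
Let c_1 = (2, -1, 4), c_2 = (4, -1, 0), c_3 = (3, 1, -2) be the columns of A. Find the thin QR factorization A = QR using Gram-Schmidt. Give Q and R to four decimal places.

q_1 = c_1/‖c_1‖ = (2, -1, 4)/4.5826 = (0.4364, -0.2182, 0.8729).
r_{12} = q_1·c_2 = 1.9640.
u_2 = c_2 − 1.9640·q_1 = (3.1429, -0.5714, -1.7143).
‖u_2‖ = 3.6253, so q_2 = (0.8669, -0.1576, -0.4729).
r_{13} = q_1·c_3 = -0.6547; r_{23} = q_2·c_3 = 3.3889.
u_3 = c_3 + 0.6547·q_1 − 3.3889·q_2 = (0.3478, 1.3913, 0.1739).
‖u_3‖ = 1.4446, so q_3 = (0.2408, 0.9631, 0.1204).

Q = [[0.4364, 0.8669, 0.2408], [-0.2182, -0.1576, 0.9631], [0.8729, -0.4729, 0.1204]], R = [[4.5826, 1.9640, -0.6547], [0.0000, 3.6253, 3.3889], [0.0000, 0.0000, 1.4446]]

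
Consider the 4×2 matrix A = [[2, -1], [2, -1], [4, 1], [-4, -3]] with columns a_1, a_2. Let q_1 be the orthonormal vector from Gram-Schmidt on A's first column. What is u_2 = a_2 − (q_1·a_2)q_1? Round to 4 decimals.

a_1 = (2, 2, 4, -4); ‖a_1‖ = 6.3246, so q_1 = (0.3162, 0.3162, 0.6325, -0.6325).
q_1·a_2 = 0.3162·(-1) + 0.3162·(-1) + 0.6325·1 + (-0.6325)·(-3) = 1.8974.
u_2 = a_2 − 1.8974·q_1 = (-1.6000, -1.6000, -0.2000, -1.8000).

u_2 = (-1.6000, -1.6000, -0.2000, -1.8000)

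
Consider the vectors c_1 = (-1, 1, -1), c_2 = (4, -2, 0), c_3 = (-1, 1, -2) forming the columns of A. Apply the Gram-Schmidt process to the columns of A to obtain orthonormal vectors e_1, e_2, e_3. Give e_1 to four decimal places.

c_1 = (-1, 1, -1); ‖c_1‖ = 1.7321, so e_1 = (-0.5774, 0.5774, -0.5774).

e_1 = (-0.5774, 0.5774, -0.5774)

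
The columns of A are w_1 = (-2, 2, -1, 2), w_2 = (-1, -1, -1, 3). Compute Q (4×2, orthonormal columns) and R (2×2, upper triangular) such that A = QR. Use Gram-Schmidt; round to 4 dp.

Q = [[-0.5547, 0.0268], [0.5547, -0.7239], [-0.2774, -0.1609], [0.5547, 0.6703]], R = [[3.6056, 1.9415], [0.0000, 2.8689]]

q_1 = w_1/‖w_1‖ = (-2, 2, -1, 2)/3.6056 = (-0.5547, 0.5547, -0.2774, 0.5547).
r_{12} = q_1·w_2 = 1.9415.
u_2 = w_2 − 1.9415·q_1 = (0.0769, -2.0769, -0.4615, 1.9231).
‖u_2‖ = 2.8689, so q_2 = (0.0268, -0.7239, -0.1609, 0.6703).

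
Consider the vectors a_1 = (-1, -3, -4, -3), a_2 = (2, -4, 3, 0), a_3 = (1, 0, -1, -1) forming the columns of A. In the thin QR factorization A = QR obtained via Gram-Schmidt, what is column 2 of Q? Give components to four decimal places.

e_2 = (0.3615, -0.7761, 0.5157, -0.0319)

a_1 = (-1, -3, -4, -3); ‖a_1‖ = 5.9161, so e_1 = (-0.1690, -0.5071, -0.6761, -0.5071).
e_1·a_2 = (-0.1690)·2 + (-0.5071)·(-4) + (-0.6761)·3 + (-0.5071)·0 = -0.3381.
u_2 = a_2 + 0.3381·e_1 = (1.9429, -4.1714, 2.7714, -0.1714).
‖u_2‖ = 5.3745, so e_2 = (0.3615, -0.7761, 0.5157, -0.0319).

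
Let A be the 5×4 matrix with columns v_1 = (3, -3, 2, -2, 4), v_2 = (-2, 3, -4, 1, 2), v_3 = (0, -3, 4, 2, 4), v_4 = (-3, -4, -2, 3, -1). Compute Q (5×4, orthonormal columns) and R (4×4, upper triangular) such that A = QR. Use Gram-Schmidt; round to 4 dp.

Q = [[0.4629, -0.1509, -0.4368, -0.2004], [-0.4629, 0.3429, -0.1440, -0.8025], [0.3086, -0.6127, 0.4508, -0.5351], [-0.3086, 0.0366, 0.6865, 0.1172], [0.6172, 0.6950, 0.3375, -0.1254]], R = [[6.4807, -2.6232, 4.4748, -1.6973], [0.0000, 5.2076, -0.6264, -0.2789], [0.0000, 0.0000, 4.9582, 2.7067], [0.0000, 0.0000, 0.0000, 5.3586]]

e_1 = v_1/‖v_1‖ = (3, -3, 2, -2, 4)/6.4807 = (0.4629, -0.4629, 0.3086, -0.3086, 0.6172).
r_{12} = e_1·v_2 = -2.6232.
u_2 = v_2 + 2.6232·e_1 = (-0.7857, 1.7857, -3.1905, 0.1905, 3.6190).
‖u_2‖ = 5.2076, so e_2 = (-0.1509, 0.3429, -0.6127, 0.0366, 0.6950).
r_{13} = e_1·v_3 = 4.4748; r_{23} = e_2·v_3 = -0.6264.
u_3 = v_3 − 4.4748·e_1 + 0.6264·e_2 = (-2.1659, -0.7138, 2.2353, 3.4039, 1.6734).
‖u_3‖ = 4.9582, so e_3 = (-0.4368, -0.1440, 0.4508, 0.6865, 0.3375).
r_{14} = e_1·v_4 = -1.6973; r_{24} = e_2·v_4 = -0.2789; r_{34} = e_3·v_4 = 2.7067.
u_4 = v_4 + 1.6973·e_1 + 0.2789·e_2 − 2.7067·e_3 = (-1.0740, -4.3004, -2.8673, 0.6282, -0.6721).
‖u_4‖ = 5.3586, so e_4 = (-0.2004, -0.8025, -0.5351, 0.1172, -0.1254).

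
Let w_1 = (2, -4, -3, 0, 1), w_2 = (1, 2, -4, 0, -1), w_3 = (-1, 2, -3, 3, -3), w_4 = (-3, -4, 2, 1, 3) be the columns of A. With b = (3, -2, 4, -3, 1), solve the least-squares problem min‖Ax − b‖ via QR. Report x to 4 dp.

q_1 = w_1/‖w_1‖ = (2, -4, -3, 0, 1)/5.4772 = (0.3651, -0.7303, -0.5477, 0.0000, 0.1826).
r_{12} = q_1·w_2 = 0.9129.
u_2 = w_2 − 0.9129·q_1 = (0.6667, 2.6667, -3.5000, 0.0000, -1.1667).
‖u_2‖ = 4.6007, so q_2 = (0.1449, 0.5796, -0.7607, 0.0000, -0.2536).
r_{13} = q_1·w_3 = -0.7303; r_{23} = q_2·w_3 = 4.0573.
u_3 = w_3 + 0.7303·q_1 − 4.0573·q_2 = (-1.3213, -0.8850, -0.3134, 3.0000, -1.8378).
‖u_3‖ = 3.8736, so q_3 = (-0.3411, -0.2285, -0.0809, 0.7745, -0.4744).
r_{14} = q_1·w_4 = 1.2780; r_{24} = q_2·w_4 = -5.0354; r_{34} = q_3·w_4 = 1.1265.
u_4 = w_4 − 1.2780·q_1 + 5.0354·q_2 − 1.1265·q_3 = (-2.3527, 0.1094, -1.0396, 0.1275, 2.0242).
‖u_4‖ = 3.2775, so q_4 = (-0.7179, 0.0334, -0.3172, 0.0389, 0.6176).
Qᵀb = (0.5477, -4.0211, -3.6878, -2.9881).
Back-substitute: x_4 = -2.9881/3.2775 = -0.9117.
x_3 = (-3.6878 − 1.1265·(-0.9117))/3.8736 = -0.6869.
x_2 = (-4.0211 − 4.0573·(-0.6869) + 5.0354·(-0.9117))/4.6007 = -1.2661.
x_1 = (0.5477 − 0.9129·(-1.2661) + 0.7303·(-0.6869) − 1.2780·(-0.9117))/5.4772 = 0.4322.

x = (0.4322, -1.2661, -0.6869, -0.9117)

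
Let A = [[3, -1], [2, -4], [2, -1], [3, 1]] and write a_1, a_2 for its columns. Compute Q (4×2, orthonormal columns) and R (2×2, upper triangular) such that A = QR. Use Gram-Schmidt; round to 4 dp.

Q = [[0.5883, 0.0395], [0.3922, -0.8299], [0.3922, -0.0593], [0.5883, 0.5533]], R = [[5.0990, -1.9612], [0.0000, 3.8928]]

a_1 = (3, 2, 2, 3); ‖a_1‖ = 5.0990, so q_1 = (0.5883, 0.3922, 0.3922, 0.5883).
q_1·a_2 = 0.5883·(-1) + 0.3922·(-4) + 0.3922·(-1) + 0.5883·1 = -1.9612.
u_2 = a_2 + 1.9612·q_1 = (0.1538, -3.2308, -0.2308, 2.1538).
‖u_2‖ = 3.8928, so q_2 = (0.0395, -0.8299, -0.0593, 0.5533).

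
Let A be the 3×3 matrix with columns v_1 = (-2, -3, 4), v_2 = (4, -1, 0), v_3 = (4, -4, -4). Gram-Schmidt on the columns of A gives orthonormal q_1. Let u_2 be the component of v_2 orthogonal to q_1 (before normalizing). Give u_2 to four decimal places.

u_2 = (3.6552, -1.5172, 0.6897)

v_1 = (-2, -3, 4); ‖v_1‖ = 5.3852, so q_1 = (-0.3714, -0.5571, 0.7428).
q_1·v_2 = (-0.3714)·4 + (-0.5571)·(-1) + 0.7428·0 = -0.9285.
u_2 = v_2 + 0.9285·q_1 = (3.6552, -1.5172, 0.6897).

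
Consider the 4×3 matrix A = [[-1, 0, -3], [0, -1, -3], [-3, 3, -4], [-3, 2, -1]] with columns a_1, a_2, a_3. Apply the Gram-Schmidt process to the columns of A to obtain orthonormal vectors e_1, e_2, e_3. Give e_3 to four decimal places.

e_3 = (-0.2419, -0.4167, -0.5780, 0.6586)

a_1 = (-1, 0, -3, -3); ‖a_1‖ = 4.3589, so e_1 = (-0.2294, 0.0000, -0.6882, -0.6882).
e_1·a_2 = (-0.2294)·0 + 0.0000·(-1) + (-0.6882)·3 + (-0.6882)·2 = -3.4412.
u_2 = a_2 + 3.4412·e_1 = (-0.7895, -1.0000, 0.6316, -0.3684).
‖u_2‖ = 1.4690, so e_2 = (-0.5374, -0.6807, 0.4299, -0.2508).
e_1·a_3 = (-0.2294)·(-3) + 0.0000·(-3) + (-0.6882)·(-4) + (-0.6882)·(-1) = 4.1295; e_2·a_3 = (-0.5374)·(-3) + (-0.6807)·(-3) + 0.4299·(-4) + (-0.2508)·(-1) = 2.1856.
u_3 = a_3 − 4.1295·e_1 − 2.1856·e_2 = (-0.8780, -1.5122, -2.0976, 2.3902).
‖u_3‖ = 3.6292, so e_3 = (-0.2419, -0.4167, -0.5780, 0.6586).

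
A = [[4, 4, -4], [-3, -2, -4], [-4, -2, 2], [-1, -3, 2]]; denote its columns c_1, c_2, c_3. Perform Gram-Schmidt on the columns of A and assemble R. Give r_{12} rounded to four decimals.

c_1 = (4, -3, -4, -1); ‖c_1‖ = 6.4807, so q_1 = (0.6172, -0.4629, -0.6172, -0.1543).
r_{12} = q_1·c_2 = 5.0920.

r_{12} = 5.0920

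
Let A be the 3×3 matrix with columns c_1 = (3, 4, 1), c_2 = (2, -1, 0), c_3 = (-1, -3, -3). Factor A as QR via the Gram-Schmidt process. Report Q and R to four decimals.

Q = [[0.5883, 0.8037, 0.0891], [0.7845, -0.5940, 0.1782], [0.1961, -0.0349, -0.9800]], R = [[5.0990, 0.3922, -3.5301], [0.0000, 2.2014, 1.0832], [0.0000, 0.0000, 2.3163]]

c_1 = (3, 4, 1); ‖c_1‖ = 5.0990, so e_1 = (0.5883, 0.7845, 0.1961).
e_1·c_2 = 0.5883·2 + 0.7845·(-1) + 0.1961·0 = 0.3922.
u_2 = c_2 − 0.3922·e_1 = (1.7692, -1.3077, -0.0769).
‖u_2‖ = 2.2014, so e_2 = (0.8037, -0.5940, -0.0349).
e_1·c_3 = 0.5883·(-1) + 0.7845·(-3) + 0.1961·(-3) = -3.5301; e_2·c_3 = 0.8037·(-1) + (-0.5940)·(-3) + (-0.0349)·(-3) = 1.0832.
u_3 = c_3 + 3.5301·e_1 − 1.0832·e_2 = (0.2063, 0.4127, -2.2698).
‖u_3‖ = 2.3163, so e_3 = (0.0891, 0.1782, -0.9800).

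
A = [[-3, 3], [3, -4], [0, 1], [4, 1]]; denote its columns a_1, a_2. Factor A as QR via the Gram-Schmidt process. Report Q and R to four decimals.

Q = [[-0.5145, 0.3487], [0.5145, -0.5812], [0.0000, 0.2325], [0.6860, 0.6975]], R = [[5.8310, -2.9155], [0.0000, 4.3012]]

a_1 = (-3, 3, 0, 4); ‖a_1‖ = 5.8310, so q_1 = (-0.5145, 0.5145, 0.0000, 0.6860).
q_1·a_2 = (-0.5145)·3 + 0.5145·(-4) + 0.0000·1 + 0.6860·1 = -2.9155.
u_2 = a_2 + 2.9155·q_1 = (1.5000, -2.5000, 1.0000, 3.0000).
‖u_2‖ = 4.3012, so q_2 = (0.3487, -0.5812, 0.2325, 0.6975).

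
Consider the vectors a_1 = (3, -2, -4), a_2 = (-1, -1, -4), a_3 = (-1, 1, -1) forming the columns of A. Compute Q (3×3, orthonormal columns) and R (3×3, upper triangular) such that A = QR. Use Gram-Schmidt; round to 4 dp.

a_1 = (3, -2, -4); ‖a_1‖ = 5.3852, so q_1 = (0.5571, -0.3714, -0.7428).
q_1·a_2 = 0.5571·(-1) + (-0.3714)·(-1) + (-0.7428)·(-4) = 2.7854.
u_2 = a_2 − 2.7854·q_1 = (-2.5517, 0.0345, -1.9310).
‖u_2‖ = 3.2002, so q_2 = (-0.7974, 0.0108, -0.6034).
q_1·a_3 = 0.5571·(-1) + (-0.3714)·1 + (-0.7428)·(-1) = -0.1857; q_2·a_3 = (-0.7974)·(-1) + 0.0108·1 + (-0.6034)·(-1) = 1.4115.
u_3 = a_3 + 0.1857·q_1 − 1.4115·q_2 = (0.2290, 0.9158, -0.2862).
‖u_3‖ = 0.9864, so q_3 = (0.2321, 0.9284, -0.2901).

Q = [[0.5571, -0.7974, 0.2321], [-0.3714, 0.0108, 0.9284], [-0.7428, -0.6034, -0.2901]], R = [[5.3852, 2.7854, -0.1857], [0.0000, 3.2002, 1.4115], [0.0000, 0.0000, 0.9864]]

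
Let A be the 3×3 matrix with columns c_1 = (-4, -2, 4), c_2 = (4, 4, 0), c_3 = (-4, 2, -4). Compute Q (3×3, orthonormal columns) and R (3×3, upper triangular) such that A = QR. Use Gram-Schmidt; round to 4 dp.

q_1 = c_1/‖c_1‖ = (-4, -2, 4)/6.0000 = (-0.6667, -0.3333, 0.6667).
r_{12} = q_1·c_2 = -4.0000.
u_2 = c_2 + 4.0000·q_1 = (1.3333, 2.6667, 2.6667).
‖u_2‖ = 4.0000, so q_2 = (0.3333, 0.6667, 0.6667).
r_{13} = q_1·c_3 = -0.6667; r_{23} = q_2·c_3 = -2.6667.
u_3 = c_3 + 0.6667·q_1 + 2.6667·q_2 = (-3.5556, 3.5556, -1.7778).
‖u_3‖ = 5.3333, so q_3 = (-0.6667, 0.6667, -0.3333).

Q = [[-0.6667, 0.3333, -0.6667], [-0.3333, 0.6667, 0.6667], [0.6667, 0.6667, -0.3333]], R = [[6.0000, -4.0000, -0.6667], [0.0000, 4.0000, -2.6667], [0.0000, 0.0000, 5.3333]]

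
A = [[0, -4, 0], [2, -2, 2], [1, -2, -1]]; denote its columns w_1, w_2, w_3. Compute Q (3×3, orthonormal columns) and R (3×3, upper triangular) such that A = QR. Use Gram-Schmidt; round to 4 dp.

Q = [[0.0000, -0.9759, 0.2182], [0.8944, 0.0976, 0.4364], [0.4472, -0.1952, -0.8729]], R = [[2.2361, -2.6833, 1.3416], [0.0000, 4.0988, 0.3904], [0.0000, 0.0000, 1.7457]]

e_1 = w_1/‖w_1‖ = (0, 2, 1)/2.2361 = (0.0000, 0.8944, 0.4472).
r_{12} = e_1·w_2 = -2.6833.
u_2 = w_2 + 2.6833·e_1 = (-4.0000, 0.4000, -0.8000).
‖u_2‖ = 4.0988, so e_2 = (-0.9759, 0.0976, -0.1952).
r_{13} = e_1·w_3 = 1.3416; r_{23} = e_2·w_3 = 0.3904.
u_3 = w_3 − 1.3416·e_1 − 0.3904·e_2 = (0.3810, 0.7619, -1.5238).
‖u_3‖ = 1.7457, so e_3 = (0.2182, 0.4364, -0.8729).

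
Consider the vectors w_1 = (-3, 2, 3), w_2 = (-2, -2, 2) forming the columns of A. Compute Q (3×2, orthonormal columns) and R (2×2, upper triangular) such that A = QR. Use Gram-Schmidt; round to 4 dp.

Q = [[-0.6396, -0.3015], [0.4264, -0.9045], [0.6396, 0.3015]], R = [[4.6904, 1.7056], [0.0000, 3.0151]]

w_1 = (-3, 2, 3); ‖w_1‖ = 4.6904, so e_1 = (-0.6396, 0.4264, 0.6396).
e_1·w_2 = (-0.6396)·(-2) + 0.4264·(-2) + 0.6396·2 = 1.7056.
u_2 = w_2 − 1.7056·e_1 = (-0.9091, -2.7273, 0.9091).
‖u_2‖ = 3.0151, so e_2 = (-0.3015, -0.9045, 0.3015).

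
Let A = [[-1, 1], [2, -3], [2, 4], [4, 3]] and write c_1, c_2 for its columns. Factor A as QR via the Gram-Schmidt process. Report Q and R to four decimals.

q_1 = c_1/‖c_1‖ = (-1, 2, 2, 4)/5.0000 = (-0.2000, 0.4000, 0.4000, 0.8000).
r_{12} = q_1·c_2 = 2.6000.
u_2 = c_2 − 2.6000·q_1 = (1.5200, -4.0400, 2.9600, 0.9200).
‖u_2‖ = 5.3141, so q_2 = (0.2860, -0.7602, 0.5570, 0.1731).

Q = [[-0.2000, 0.2860], [0.4000, -0.7602], [0.4000, 0.5570], [0.8000, 0.1731]], R = [[5.0000, 2.6000], [0.0000, 5.3141]]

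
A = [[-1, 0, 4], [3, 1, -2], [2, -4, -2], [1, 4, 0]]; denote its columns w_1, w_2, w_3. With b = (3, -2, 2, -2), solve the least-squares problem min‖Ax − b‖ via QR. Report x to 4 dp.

x = (0.2512, -0.6866, 0.8182)

w_1 = (-1, 3, 2, 1); ‖w_1‖ = 3.8730, so q_1 = (-0.2582, 0.7746, 0.5164, 0.2582).
q_1·w_2 = (-0.2582)·0 + 0.7746·1 + 0.5164·(-4) + 0.2582·4 = -0.2582.
u_2 = w_2 + 0.2582·q_1 = (-0.0667, 1.2000, -3.8667, 4.0667).
‖u_2‖ = 5.7388, so q_2 = (-0.0116, 0.2091, -0.6738, 0.7086).
q_1·w_3 = (-0.2582)·4 + 0.7746·(-2) + 0.5164·(-2) + 0.2582·0 = -3.6148; q_2·w_3 = (-0.0116)·4 + 0.2091·(-2) + (-0.6738)·(-2) + 0.7086·0 = 0.8829.
u_3 = w_3 + 3.6148·q_1 − 0.8829·q_2 = (3.0769, 0.6154, 0.4615, 0.3077).
‖u_3‖ = 3.1865, so q_3 = (0.9656, 0.1931, 0.1448, 0.0966).
Qᵀb = (-1.8074, -3.2179, 2.6071).
Back-substitute: x_3 = 2.6071/3.1865 = 0.8182.
x_2 = (-3.2179 − 0.8829·0.8182)/5.7388 = -0.6866.
x_1 = (-1.8074 + 0.2582·(-0.6866) + 3.6148·0.8182)/3.8730 = 0.2512.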